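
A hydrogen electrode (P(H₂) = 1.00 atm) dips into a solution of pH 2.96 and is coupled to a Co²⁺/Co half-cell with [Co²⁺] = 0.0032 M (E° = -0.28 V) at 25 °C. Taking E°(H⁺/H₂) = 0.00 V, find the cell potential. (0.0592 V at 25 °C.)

0.18 V

The hydrogen couple is the cathode, so E°_cell = 0.28 V; n = 2.
[H⁺] = 10^(−2.96) = 0.0011 M, and Q = [Co²⁺]·P(H₂) / [H⁺]^2 = 2660.
E = E° − (0.0592/2) log Q = 0.28 − (0.0592/2)(3.425) = 0.179 V.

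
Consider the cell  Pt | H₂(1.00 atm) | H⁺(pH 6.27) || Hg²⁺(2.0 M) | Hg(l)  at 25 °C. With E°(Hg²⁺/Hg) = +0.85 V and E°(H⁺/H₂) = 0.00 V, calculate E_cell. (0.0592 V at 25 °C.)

1.23 V

The Hg²⁺/Hg couple is the cathode, so E°_cell = 0.85 V; n = 2.
[H⁺] = 10^(−6.27) = 5.4 × 10^-7 M, and Q = [H⁺]^2 / ([Hg²⁺]·P(H₂)) = 1.44 × 10^-13.
E = E° − (0.0592/2) log Q = 0.85 − (0.0592/2)(-12.841) = 1.230 V.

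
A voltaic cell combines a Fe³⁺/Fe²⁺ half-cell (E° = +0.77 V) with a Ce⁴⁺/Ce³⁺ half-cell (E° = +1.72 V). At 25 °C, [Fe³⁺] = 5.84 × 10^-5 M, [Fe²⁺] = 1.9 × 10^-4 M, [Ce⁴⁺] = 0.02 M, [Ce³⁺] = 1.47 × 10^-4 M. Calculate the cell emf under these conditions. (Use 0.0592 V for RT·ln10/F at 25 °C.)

The Ce⁴⁺/Ce³⁺ couple has the higher reduction potential and acts as the cathode, so E°_cell = +1.72 − (+0.77) = 0.95 V.
Balancing electrons gives n = 1; the reaction quotient is Q = [Fe³⁺]·[Ce³⁺]/([Fe²⁺]·[Ce⁴⁺]) = 0.00226.
At 25 °C, E = E° − (0.0592/n) log Q = 0.95 − (0.0592/1)(-2.646) = 0.950 + 0.157 = 1.107 V.

1.11 V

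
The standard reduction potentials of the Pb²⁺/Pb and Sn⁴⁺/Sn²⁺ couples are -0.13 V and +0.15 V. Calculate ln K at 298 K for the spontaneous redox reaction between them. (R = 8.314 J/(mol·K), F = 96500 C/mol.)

ln K = 21.8

E°_cell = +0.15 − (-0.13) = 0.28 V, with n = 2 electrons transferred.
At equilibrium E = 0, so the Nernst equation gives ln K = nFE°/RT = (2)(96500)(0.28)/((8.314)(298)) = 21.81.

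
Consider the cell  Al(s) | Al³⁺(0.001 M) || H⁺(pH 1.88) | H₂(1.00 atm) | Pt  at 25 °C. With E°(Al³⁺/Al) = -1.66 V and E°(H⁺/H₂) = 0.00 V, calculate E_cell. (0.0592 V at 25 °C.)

The hydrogen couple is the cathode, so E°_cell = 1.66 V; n = 6.
[H⁺] = 10^(−1.88) = 0.013 M, and Q = [Al³⁺]^2·P(H₂)^3 / [H⁺]^6 = 1.91 × 10^5.
E = E° − (0.0592/6) log Q = 1.66 − (0.0592/6)(5.280) = 1.608 V.

1.61 V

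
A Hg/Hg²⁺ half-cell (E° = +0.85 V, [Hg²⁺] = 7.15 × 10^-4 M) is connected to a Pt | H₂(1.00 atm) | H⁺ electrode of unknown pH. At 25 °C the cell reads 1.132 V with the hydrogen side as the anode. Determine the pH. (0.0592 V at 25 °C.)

E°_cell = 0.85 V and n = 2.
log Q = n(E° − E)/0.0592 = 2×(0.85 − 1.132)/0.0592 = -9.527.
With Q = [H⁺]^2 / ([Hg²⁺]·P(H₂)), solving for [H⁺] gives log[H⁺] = -6.336, so pH = 6.34.

pH = 6.34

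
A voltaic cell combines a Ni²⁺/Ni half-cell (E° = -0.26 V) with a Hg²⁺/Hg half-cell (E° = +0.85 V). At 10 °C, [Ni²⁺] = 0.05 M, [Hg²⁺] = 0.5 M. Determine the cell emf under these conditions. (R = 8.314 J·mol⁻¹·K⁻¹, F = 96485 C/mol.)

The Hg²⁺/Hg couple has the higher reduction potential and acts as the cathode, so E°_cell = +0.85 − (-0.26) = 1.11 V.
Balancing electrons gives n = 2; the reaction quotient is Q = [Ni²⁺]/[Hg²⁺] = 0.100.
E = E° − (RT/nF) ln Q = 1.11 − (8.314×283)/(2×96485) × (-2.303) = 1.110 + 0.028 = 1.138 V.

1.14 V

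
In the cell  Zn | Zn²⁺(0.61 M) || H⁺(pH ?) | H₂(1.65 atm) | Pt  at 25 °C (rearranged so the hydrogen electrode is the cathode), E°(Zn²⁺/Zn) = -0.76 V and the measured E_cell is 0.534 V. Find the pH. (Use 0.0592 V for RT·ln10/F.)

E°_cell = 0.76 V and n = 2.
log Q = n(E° − E)/0.0592 = 2×(0.76 − 0.534)/0.0592 = 7.635.
With Q = [Zn²⁺]·P(H₂) / [H⁺]^2, solving for [H⁺] gives log[H⁺] = -3.816, so pH = 3.82.

pH = 3.82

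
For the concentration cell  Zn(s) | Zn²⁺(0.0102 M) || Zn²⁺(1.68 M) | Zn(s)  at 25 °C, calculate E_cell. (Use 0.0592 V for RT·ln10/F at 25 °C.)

0.066 V

Both half-cells are Zn²⁺/Zn, so E°_cell = 0. The concentrated side is the cathode; the cell reaction moves Zn²⁺ from high to low concentration with n = 2.
Q = [Zn²⁺]_dilute/[Zn²⁺]_conc = 0.0102/1.68 = 0.00607.
E = 0 − (0.0592/2) log Q = −(0.0592/2)(-2.217) = 0.0656 V.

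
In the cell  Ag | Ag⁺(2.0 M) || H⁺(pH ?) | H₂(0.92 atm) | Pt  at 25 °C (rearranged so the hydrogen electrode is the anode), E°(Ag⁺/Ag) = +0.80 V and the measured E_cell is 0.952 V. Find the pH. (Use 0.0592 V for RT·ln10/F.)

pH = 2.28

E°_cell = 0.80 V and n = 2.
log Q = n(E° − E)/0.0592 = 2×(0.80 − 0.952)/0.0592 = -5.135.
With Q = [H⁺]^2 / ([Ag⁺]^2·P(H₂)), solving for [H⁺] gives log[H⁺] = -2.285, so pH = 2.28.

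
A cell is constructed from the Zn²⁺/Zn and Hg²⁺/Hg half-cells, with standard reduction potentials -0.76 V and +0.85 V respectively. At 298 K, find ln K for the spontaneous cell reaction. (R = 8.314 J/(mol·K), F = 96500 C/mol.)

ln K = 125.4

E°_cell = +0.85 − (-0.76) = 1.61 V, with n = 2 electrons transferred.
At equilibrium E = 0, so the Nernst equation gives ln K = nFE°/RT = (2)(96500)(1.61)/((8.314)(298)) = 125.42.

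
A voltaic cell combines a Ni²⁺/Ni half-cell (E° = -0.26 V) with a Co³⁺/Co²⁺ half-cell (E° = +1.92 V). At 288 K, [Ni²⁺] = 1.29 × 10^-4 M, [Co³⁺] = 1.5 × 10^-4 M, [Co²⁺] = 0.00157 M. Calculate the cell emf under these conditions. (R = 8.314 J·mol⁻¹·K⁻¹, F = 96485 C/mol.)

The Co³⁺/Co²⁺ couple has the higher reduction potential and acts as the cathode, so E°_cell = +1.92 − (-0.26) = 2.18 V.
Balancing electrons gives n = 2; the reaction quotient is Q = [Ni²⁺]·[Co²⁺]^2/[Co³⁺]^2 = 0.0141.
E = E° − (RT/nF) ln Q = 2.18 − (8.314×288)/(2×96485) × (-4.259) = 2.180 + 0.053 = 2.233 V.

2.23 V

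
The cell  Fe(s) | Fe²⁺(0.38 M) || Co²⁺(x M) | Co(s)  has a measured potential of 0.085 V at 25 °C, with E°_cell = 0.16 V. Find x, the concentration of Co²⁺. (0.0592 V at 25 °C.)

0.0011 M

From the Nernst equation, log Q = n(E° − E)/0.0592 = 2(0.16 − 0.085)/0.0592 = 2.534, so Q = 342.
With Q = [Fe²⁺]/[Co²⁺] and the known concentrations, [Co²⁺] in the denominator gives [Co²⁺] = 0.0011 M.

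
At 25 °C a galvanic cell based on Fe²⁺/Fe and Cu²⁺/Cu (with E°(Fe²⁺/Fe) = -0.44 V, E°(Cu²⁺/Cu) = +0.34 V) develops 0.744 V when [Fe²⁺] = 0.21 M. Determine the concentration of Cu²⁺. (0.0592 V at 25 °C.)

0.013 M

From the Nernst equation, log Q = n(E° − E)/0.0592 = 2(0.78 − 0.744)/0.0592 = 1.216, so Q = 16.5.
With Q = [Fe²⁺]/[Cu²⁺] and the known concentrations, [Cu²⁺] in the denominator gives [Cu²⁺] = 0.013 M.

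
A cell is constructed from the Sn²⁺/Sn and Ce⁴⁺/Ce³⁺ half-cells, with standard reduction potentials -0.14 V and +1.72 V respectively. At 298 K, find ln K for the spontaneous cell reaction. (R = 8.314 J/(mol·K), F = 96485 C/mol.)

ln K = 144.9

E°_cell = +1.72 − (-0.14) = 1.86 V, with n = 2 electrons transferred.
At equilibrium E = 0, so the Nernst equation gives ln K = nFE°/RT = (2)(96485)(1.86)/((8.314)(298)) = 144.87.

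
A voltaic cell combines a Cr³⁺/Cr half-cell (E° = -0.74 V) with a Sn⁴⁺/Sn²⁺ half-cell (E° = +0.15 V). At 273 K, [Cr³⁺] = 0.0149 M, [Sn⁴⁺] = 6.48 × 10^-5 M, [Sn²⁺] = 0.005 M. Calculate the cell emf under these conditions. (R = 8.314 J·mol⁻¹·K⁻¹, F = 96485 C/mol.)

0.872 V

The Sn⁴⁺/Sn²⁺ couple has the higher reduction potential and acts as the cathode, so E°_cell = +0.15 − (-0.74) = 0.89 V.
Balancing electrons gives n = 6; the reaction quotient is Q = [Cr³⁺]^2·[Sn²⁺]^3/[Sn⁴⁺]^3 = 102.
E = E° − (RT/nF) ln Q = 0.89 − (8.314×273)/(6×96485) × (4.625) = 0.890 − 0.018 = 0.872 V.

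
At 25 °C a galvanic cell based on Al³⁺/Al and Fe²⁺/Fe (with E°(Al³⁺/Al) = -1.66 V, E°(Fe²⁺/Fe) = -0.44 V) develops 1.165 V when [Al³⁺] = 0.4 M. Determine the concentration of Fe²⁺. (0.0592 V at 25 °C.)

From the Nernst equation, log Q = n(E° − E)/0.0592 = 6(1.22 − 1.165)/0.0592 = 5.574, so Q = 3.75 × 10^5.
With Q = [Al³⁺]^2/[Fe²⁺]^3 and the known concentrations, [Fe²⁺]^3 in the denominator gives [Fe²⁺] = 0.0075 M.

0.0075 M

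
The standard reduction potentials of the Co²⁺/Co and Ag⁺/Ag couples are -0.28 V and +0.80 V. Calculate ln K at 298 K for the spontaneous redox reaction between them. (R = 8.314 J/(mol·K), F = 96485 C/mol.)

E°_cell = +0.80 − (-0.28) = 1.08 V, with n = 2 electrons transferred.
At equilibrium E = 0, so the Nernst equation gives ln K = nFE°/RT = (2)(96485)(1.08)/((8.314)(298)) = 84.12.

ln K = 84.1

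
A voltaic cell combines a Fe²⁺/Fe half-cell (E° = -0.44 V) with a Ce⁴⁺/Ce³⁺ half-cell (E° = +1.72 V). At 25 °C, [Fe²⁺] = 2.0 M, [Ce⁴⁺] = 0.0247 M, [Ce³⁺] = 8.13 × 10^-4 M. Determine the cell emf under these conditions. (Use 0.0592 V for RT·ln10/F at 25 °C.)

The Ce⁴⁺/Ce³⁺ couple has the higher reduction potential and acts as the cathode, so E°_cell = +1.72 − (-0.44) = 2.16 V.
Balancing electrons gives n = 2; the reaction quotient is Q = [Fe²⁺]·[Ce³⁺]^2/[Ce⁴⁺]^2 = 0.00217.
At 25 °C, E = E° − (0.0592/n) log Q = 2.16 − (0.0592/2)(-2.664) = 2.160 + 0.079 = 2.239 V.

2.24 V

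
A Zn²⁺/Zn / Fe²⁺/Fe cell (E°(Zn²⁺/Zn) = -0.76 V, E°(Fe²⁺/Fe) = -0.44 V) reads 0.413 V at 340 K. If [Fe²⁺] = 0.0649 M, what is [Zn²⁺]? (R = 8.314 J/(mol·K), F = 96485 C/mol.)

1.1 × 10^-4 M

From the Nernst equation, ln Q = nF(E° − E)/RT = 2×96485×(0.32 − 0.413)/(8.314×340) = -6.349, so Q = 0.00175.
With Q = [Zn²⁺]/[Fe²⁺] and the known concentrations, [Zn²⁺] in the numerator gives [Zn²⁺] = 1.1 × 10^-4 M.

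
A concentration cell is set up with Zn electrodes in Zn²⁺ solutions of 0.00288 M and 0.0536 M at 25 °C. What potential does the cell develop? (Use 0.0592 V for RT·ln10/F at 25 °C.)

0.038 V

Both half-cells are Zn²⁺/Zn, so E°_cell = 0. The concentrated side is the cathode; the cell reaction moves Zn²⁺ from high to low concentration with n = 2.
Q = [Zn²⁺]_dilute/[Zn²⁺]_conc = 0.00288/0.0536 = 0.0537.
E = 0 − (0.0592/2) log Q = −(0.0592/2)(-1.270) = 0.0376 V.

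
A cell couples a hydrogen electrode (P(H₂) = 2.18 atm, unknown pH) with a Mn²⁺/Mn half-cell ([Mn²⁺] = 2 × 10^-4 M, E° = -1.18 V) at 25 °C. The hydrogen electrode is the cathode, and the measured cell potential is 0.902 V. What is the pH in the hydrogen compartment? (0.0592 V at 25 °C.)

E°_cell = 1.18 V and n = 2.
log Q = n(E° − E)/0.0592 = 2×(1.18 − 0.902)/0.0592 = 9.392.
With Q = [Mn²⁺]·P(H₂) / [H⁺]^2, solving for [H⁺] gives log[H⁺] = -6.376, so pH = 6.38.

pH = 6.38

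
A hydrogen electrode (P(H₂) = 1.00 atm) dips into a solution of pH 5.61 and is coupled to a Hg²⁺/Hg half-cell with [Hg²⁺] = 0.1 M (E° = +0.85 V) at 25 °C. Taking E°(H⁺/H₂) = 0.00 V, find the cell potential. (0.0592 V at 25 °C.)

The Hg²⁺/Hg couple is the cathode, so E°_cell = 0.85 V; n = 2.
[H⁺] = 10^(−5.61) = 2.5 × 10^-6 M, and Q = [H⁺]^2 / ([Hg²⁺]·P(H₂)) = 6.03 × 10^-11.
E = E° − (0.0592/2) log Q = 0.85 − (0.0592/2)(-10.220) = 1.153 V.

1.15 V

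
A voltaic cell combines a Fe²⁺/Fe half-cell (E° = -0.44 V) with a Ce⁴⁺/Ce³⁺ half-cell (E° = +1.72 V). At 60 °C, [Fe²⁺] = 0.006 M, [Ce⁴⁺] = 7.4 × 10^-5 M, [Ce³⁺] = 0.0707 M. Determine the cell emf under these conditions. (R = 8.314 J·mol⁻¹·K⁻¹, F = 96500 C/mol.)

2.04 V

The Ce⁴⁺/Ce³⁺ couple has the higher reduction potential and acts as the cathode, so E°_cell = +1.72 − (-0.44) = 2.16 V.
Balancing electrons gives n = 2; the reaction quotient is Q = [Fe²⁺]·[Ce³⁺]^2/[Ce⁴⁺]^2 = 5480.
E = E° − (RT/nF) ln Q = 2.16 − (8.314×333)/(2×96500) × (8.608) = 2.160 − 0.123 = 2.037 V.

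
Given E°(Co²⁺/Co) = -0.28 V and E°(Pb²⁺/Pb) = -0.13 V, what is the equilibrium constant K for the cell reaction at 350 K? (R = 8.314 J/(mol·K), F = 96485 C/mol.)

2.1 × 10^4

E°_cell = -0.13 − (-0.28) = 0.15 V, with n = 2 electrons transferred.
At equilibrium E = 0, so the Nernst equation gives ln K = nFE°/RT = (2)(96485)(0.15)/((8.314)(350)) = 9.95.
K = e^9.95 = 2.1 × 10^4.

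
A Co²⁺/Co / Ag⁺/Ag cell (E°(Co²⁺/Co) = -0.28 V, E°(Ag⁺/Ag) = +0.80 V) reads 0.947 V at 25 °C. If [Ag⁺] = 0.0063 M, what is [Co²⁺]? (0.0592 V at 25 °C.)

From the Nernst equation, log Q = n(E° − E)/0.0592 = 2(1.08 − 0.947)/0.0592 = 4.493, so Q = 3.11 × 10^4.
With Q = [Co²⁺]/[Ag⁺]^2 and the known concentrations, [Co²⁺] in the numerator gives [Co²⁺] = 1.2 M.

1.2 M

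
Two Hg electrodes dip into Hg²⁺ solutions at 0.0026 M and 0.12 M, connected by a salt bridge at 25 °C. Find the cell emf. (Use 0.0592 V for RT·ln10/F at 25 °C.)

Both half-cells are Hg²⁺/Hg, so E°_cell = 0. The concentrated side is the cathode; the cell reaction moves Hg²⁺ from high to low concentration with n = 2.
Q = [Hg²⁺]_dilute/[Hg²⁺]_conc = 0.0026/0.12 = 0.0217.
E = 0 − (0.0592/2) log Q = −(0.0592/2)(-1.664) = 0.0493 V.

0.049 V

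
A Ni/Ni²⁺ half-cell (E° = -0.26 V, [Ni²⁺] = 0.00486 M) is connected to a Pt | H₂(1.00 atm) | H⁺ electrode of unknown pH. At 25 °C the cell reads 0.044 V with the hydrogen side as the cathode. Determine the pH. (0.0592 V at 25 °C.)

E°_cell = 0.26 V and n = 2.
log Q = n(E° − E)/0.0592 = 2×(0.26 − 0.044)/0.0592 = 7.297.
With Q = [Ni²⁺]·P(H₂) / [H⁺]^2, solving for [H⁺] gives log[H⁺] = -4.805, so pH = 4.81.

pH = 4.81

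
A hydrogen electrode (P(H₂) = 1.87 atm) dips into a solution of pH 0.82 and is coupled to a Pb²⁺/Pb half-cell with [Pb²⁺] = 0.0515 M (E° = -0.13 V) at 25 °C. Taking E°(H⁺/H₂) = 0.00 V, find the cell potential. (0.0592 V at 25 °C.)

0.11 V

The hydrogen couple is the cathode, so E°_cell = 0.13 V; n = 2.
[H⁺] = 10^(−0.82) = 0.15 M, and Q = [Pb²⁺]·P(H₂) / [H⁺]^2 = 4.20.
E = E° − (0.0592/2) log Q = 0.13 − (0.0592/2)(0.624) = 0.112 V.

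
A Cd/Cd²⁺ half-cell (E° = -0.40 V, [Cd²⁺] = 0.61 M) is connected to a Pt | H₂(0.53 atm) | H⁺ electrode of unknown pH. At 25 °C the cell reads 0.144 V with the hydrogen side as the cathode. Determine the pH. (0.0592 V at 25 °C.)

pH = 4.57

E°_cell = 0.40 V and n = 2.
log Q = n(E° − E)/0.0592 = 2×(0.40 − 0.144)/0.0592 = 8.649.
With Q = [Cd²⁺]·P(H₂) / [H⁺]^2, solving for [H⁺] gives log[H⁺] = -4.570, so pH = 4.57.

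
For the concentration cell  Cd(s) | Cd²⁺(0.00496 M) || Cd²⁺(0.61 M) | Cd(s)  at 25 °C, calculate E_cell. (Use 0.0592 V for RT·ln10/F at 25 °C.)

0.062 V

Both half-cells are Cd²⁺/Cd, so E°_cell = 0. The concentrated side is the cathode; the cell reaction moves Cd²⁺ from high to low concentration with n = 2.
Q = [Cd²⁺]_dilute/[Cd²⁺]_conc = 0.00496/0.61 = 0.00813.
E = 0 − (0.0592/2) log Q = −(0.0592/2)(-2.090) = 0.0619 V.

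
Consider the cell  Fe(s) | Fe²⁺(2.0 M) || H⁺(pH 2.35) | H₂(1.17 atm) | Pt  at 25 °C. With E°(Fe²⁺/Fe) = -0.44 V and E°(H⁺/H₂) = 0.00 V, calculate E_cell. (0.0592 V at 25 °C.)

0.29 V

The hydrogen couple is the cathode, so E°_cell = 0.44 V; n = 2.
[H⁺] = 10^(−2.35) = 0.0045 M, and Q = [Fe²⁺]·P(H₂) / [H⁺]^2 = 1.17 × 10^5.
E = E° − (0.0592/2) log Q = 0.44 − (0.0592/2)(5.069) = 0.290 V.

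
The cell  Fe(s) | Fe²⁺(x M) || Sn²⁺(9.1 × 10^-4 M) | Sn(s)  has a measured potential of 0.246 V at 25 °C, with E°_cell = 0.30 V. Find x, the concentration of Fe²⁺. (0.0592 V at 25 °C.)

0.061 M

From the Nernst equation, log Q = n(E° − E)/0.0592 = 2(0.30 − 0.246)/0.0592 = 1.824, so Q = 66.7.
With Q = [Fe²⁺]/[Sn²⁺] and the known concentrations, [Fe²⁺] in the numerator gives [Fe²⁺] = 0.061 M.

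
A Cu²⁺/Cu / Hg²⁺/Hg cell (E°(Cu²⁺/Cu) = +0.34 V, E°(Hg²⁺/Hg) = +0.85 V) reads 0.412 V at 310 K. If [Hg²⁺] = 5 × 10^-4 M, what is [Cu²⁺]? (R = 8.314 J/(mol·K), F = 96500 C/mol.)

0.77 M

From the Nernst equation, ln Q = nF(E° − E)/RT = 2×96500×(0.51 − 0.412)/(8.314×310) = 7.339, so Q = 1540.
With Q = [Cu²⁺]/[Hg²⁺] and the known concentrations, [Cu²⁺] in the numerator gives [Cu²⁺] = 0.77 M.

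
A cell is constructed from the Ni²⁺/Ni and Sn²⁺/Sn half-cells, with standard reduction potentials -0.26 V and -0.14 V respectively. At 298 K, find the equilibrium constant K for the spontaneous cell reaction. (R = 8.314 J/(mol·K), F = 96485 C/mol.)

E°_cell = -0.14 − (-0.26) = 0.12 V, with n = 2 electrons transferred.
At equilibrium E = 0, so the Nernst equation gives ln K = nFE°/RT = (2)(96485)(0.12)/((8.314)(298)) = 9.35.
K = e^9.35 = 1.1 × 10^4.

1.1 × 10^4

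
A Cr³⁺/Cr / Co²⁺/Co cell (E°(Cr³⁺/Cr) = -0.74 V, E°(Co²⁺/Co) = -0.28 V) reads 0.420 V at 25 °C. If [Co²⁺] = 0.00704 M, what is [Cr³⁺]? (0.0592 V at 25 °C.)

From the Nernst equation, log Q = n(E° − E)/0.0592 = 6(0.46 − 0.420)/0.0592 = 4.054, so Q = 1.13 × 10^4.
With Q = [Cr³⁺]^2/[Co²⁺]^3 and the known concentrations, [Cr³⁺]^2 in the numerator gives [Cr³⁺] = 0.063 M.

0.063 M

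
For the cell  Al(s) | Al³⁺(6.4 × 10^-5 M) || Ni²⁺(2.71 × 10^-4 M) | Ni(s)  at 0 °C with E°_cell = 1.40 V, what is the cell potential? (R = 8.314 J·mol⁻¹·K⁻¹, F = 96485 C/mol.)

Balancing electrons gives n = 6; the reaction quotient is Q = [Al³⁺]^2/[Ni²⁺]^3 = 206.
E = E° − (RT/nF) ln Q = 1.40 − (8.314×273)/(6×96485) × (5.327) = 1.400 − 0.021 = 1.379 V.

1.38 V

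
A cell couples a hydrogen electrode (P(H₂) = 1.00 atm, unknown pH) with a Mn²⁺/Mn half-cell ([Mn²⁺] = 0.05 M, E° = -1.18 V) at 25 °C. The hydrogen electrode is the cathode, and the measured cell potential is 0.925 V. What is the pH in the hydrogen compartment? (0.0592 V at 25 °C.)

pH = 4.96

E°_cell = 1.18 V and n = 2.
log Q = n(E° − E)/0.0592 = 2×(1.18 − 0.925)/0.0592 = 8.615.
With Q = [Mn²⁺]·P(H₂) / [H⁺]^2, solving for [H⁺] gives log[H⁺] = -4.958, so pH = 4.96.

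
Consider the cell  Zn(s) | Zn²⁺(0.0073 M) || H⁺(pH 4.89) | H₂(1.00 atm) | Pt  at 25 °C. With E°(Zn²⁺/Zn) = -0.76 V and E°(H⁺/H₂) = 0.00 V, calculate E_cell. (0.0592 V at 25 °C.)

0.53 V

The hydrogen couple is the cathode, so E°_cell = 0.76 V; n = 2.
[H⁺] = 10^(−4.89) = 1.3 × 10^-5 M, and Q = [Zn²⁺]·P(H₂) / [H⁺]^2 = 4.4 × 10^7.
E = E° − (0.0592/2) log Q = 0.76 − (0.0592/2)(7.643) = 0.534 V.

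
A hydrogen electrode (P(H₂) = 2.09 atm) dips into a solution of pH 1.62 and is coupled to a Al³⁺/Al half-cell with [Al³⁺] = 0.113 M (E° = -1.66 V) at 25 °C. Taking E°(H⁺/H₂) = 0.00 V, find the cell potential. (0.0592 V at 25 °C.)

1.57 V

The hydrogen couple is the cathode, so E°_cell = 1.66 V; n = 6.
[H⁺] = 10^(−1.62) = 0.024 M, and Q = [Al³⁺]^2·P(H₂)^3 / [H⁺]^6 = 6.12 × 10^8.
E = E° − (0.0592/6) log Q = 1.66 − (0.0592/6)(8.787) = 1.573 V.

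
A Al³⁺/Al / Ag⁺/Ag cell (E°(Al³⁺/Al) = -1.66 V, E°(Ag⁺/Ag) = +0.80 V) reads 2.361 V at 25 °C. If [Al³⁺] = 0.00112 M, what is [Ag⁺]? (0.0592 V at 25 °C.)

From the Nernst equation, log Q = n(E° − E)/0.0592 = 3(2.46 − 2.361)/0.0592 = 5.017, so Q = 1.04 × 10^5.
With Q = [Al³⁺]/[Ag⁺]^3 and the known concentrations, [Ag⁺]^3 in the denominator gives [Ag⁺] = 0.0022 M.

0.0022 M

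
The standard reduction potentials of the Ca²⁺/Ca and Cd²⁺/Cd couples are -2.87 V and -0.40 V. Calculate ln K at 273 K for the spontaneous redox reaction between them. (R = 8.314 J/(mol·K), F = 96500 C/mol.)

ln K = 210.0

E°_cell = -0.40 − (-2.87) = 2.47 V, with n = 2 electrons transferred.
At equilibrium E = 0, so the Nernst equation gives ln K = nFE°/RT = (2)(96500)(2.47)/((8.314)(273)) = 210.03.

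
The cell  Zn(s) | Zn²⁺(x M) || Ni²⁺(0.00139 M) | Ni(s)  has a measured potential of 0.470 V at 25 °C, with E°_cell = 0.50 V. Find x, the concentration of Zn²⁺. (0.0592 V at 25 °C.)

From the Nernst equation, log Q = n(E° − E)/0.0592 = 2(0.50 − 0.470)/0.0592 = 1.014, so Q = 10.3.
With Q = [Zn²⁺]/[Ni²⁺] and the known concentrations, [Zn²⁺] in the numerator gives [Zn²⁺] = 0.014 M.

0.014 M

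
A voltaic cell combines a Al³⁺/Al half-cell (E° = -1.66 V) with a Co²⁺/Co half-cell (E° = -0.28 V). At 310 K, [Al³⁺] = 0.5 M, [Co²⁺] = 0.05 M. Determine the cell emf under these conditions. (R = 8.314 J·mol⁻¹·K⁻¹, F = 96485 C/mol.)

The Co²⁺/Co couple has the higher reduction potential and acts as the cathode, so E°_cell = -0.28 − (-1.66) = 1.38 V.
Balancing electrons gives n = 6; the reaction quotient is Q = [Al³⁺]^2/[Co²⁺]^3 = 2000.
E = E° − (RT/nF) ln Q = 1.38 − (8.314×310)/(6×96485) × (7.601) = 1.380 − 0.034 = 1.346 V.

1.35 V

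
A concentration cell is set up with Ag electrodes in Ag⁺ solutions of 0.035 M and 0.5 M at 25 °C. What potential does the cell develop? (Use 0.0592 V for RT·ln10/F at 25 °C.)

0.068 V

Both half-cells are Ag⁺/Ag, so E°_cell = 0. The concentrated side is the cathode; the cell reaction moves Ag⁺ from high to low concentration with n = 1.
Q = [Ag⁺]_dilute/[Ag⁺]_conc = 0.035/0.5 = 0.0700.
E = 0 − (0.0592/1) log Q = −(0.0592/1)(-1.155) = 0.0684 V.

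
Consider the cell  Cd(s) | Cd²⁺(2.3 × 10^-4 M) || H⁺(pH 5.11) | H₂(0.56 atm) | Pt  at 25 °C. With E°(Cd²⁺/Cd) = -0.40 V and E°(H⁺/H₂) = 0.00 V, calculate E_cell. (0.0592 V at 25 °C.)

0.21 V

The hydrogen couple is the cathode, so E°_cell = 0.40 V; n = 2.
[H⁺] = 10^(−5.11) = 7.8 × 10^-6 M, and Q = [Cd²⁺]·P(H₂) / [H⁺]^2 = 2.14 × 10^6.
E = E° − (0.0592/2) log Q = 0.40 − (0.0592/2)(6.330) = 0.213 V.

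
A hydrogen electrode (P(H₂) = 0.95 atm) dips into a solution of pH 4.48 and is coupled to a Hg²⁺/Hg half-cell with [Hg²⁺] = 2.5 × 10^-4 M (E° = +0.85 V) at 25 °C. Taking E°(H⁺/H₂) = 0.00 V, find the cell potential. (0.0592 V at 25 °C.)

1.01 V

The Hg²⁺/Hg couple is the cathode, so E°_cell = 0.85 V; n = 2.
[H⁺] = 10^(−4.48) = 3.3 × 10^-5 M, and Q = [H⁺]^2 / ([Hg²⁺]·P(H₂)) = 4.62 × 10^-6.
E = E° − (0.0592/2) log Q = 0.85 − (0.0592/2)(-5.336) = 1.008 V.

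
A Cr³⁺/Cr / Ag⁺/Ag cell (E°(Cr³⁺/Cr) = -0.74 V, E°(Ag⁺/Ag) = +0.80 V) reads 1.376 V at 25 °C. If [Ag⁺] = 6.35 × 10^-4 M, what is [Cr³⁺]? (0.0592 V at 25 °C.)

0.052 M

From the Nernst equation, log Q = n(E° − E)/0.0592 = 3(1.54 − 1.376)/0.0592 = 8.311, so Q = 2.05 × 10^8.
With Q = [Cr³⁺]/[Ag⁺]^3 and the known concentrations, [Cr³⁺] in the numerator gives [Cr³⁺] = 0.052 M.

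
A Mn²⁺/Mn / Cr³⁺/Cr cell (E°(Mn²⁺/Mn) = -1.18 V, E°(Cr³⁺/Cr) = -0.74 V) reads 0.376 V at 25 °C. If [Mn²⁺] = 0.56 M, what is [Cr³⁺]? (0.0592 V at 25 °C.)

From the Nernst equation, log Q = n(E° − E)/0.0592 = 6(0.44 − 0.376)/0.0592 = 6.486, so Q = 3.07 × 10^6.
With Q = [Mn²⁺]^3/[Cr³⁺]^2 and the known concentrations, [Cr³⁺]^2 in the denominator gives [Cr³⁺] = 2.4 × 10^-4 M.

2.4 × 10^-4 M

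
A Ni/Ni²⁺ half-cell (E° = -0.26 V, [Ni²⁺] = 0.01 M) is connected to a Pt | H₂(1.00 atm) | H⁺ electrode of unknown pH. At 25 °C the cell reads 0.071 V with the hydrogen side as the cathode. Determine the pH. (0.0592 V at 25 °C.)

pH = 4.19

E°_cell = 0.26 V and n = 2.
log Q = n(E° − E)/0.0592 = 2×(0.26 − 0.071)/0.0592 = 6.385.
With Q = [Ni²⁺]·P(H₂) / [H⁺]^2, solving for [H⁺] gives log[H⁺] = -4.193, so pH = 4.19.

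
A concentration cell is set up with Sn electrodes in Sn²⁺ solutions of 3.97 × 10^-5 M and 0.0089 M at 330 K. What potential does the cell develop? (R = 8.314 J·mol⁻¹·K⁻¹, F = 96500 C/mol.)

Both half-cells are Sn²⁺/Sn, so E°_cell = 0. The concentrated side is the cathode; the cell reaction moves Sn²⁺ from high to low concentration with n = 2.
Q = [Sn²⁺]_dilute/[Sn²⁺]_conc = 3.97 × 10^-5/0.0089 = 0.00446.
E = 0 − (RT/nF) ln Q = −((8.314×330)/(2×96500))(-5.412) = 0.0769 V.

0.077 V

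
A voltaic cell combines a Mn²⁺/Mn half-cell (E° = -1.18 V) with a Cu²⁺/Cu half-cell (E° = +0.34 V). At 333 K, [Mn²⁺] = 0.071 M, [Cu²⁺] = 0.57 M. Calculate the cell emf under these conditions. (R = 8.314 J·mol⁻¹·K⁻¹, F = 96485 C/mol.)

1.55 V

The Cu²⁺/Cu couple has the higher reduction potential and acts as the cathode, so E°_cell = +0.34 − (-1.18) = 1.52 V.
Balancing electrons gives n = 2; the reaction quotient is Q = [Mn²⁺]/[Cu²⁺] = 0.125.
E = E° − (RT/nF) ln Q = 1.52 − (8.314×333)/(2×96485) × (-2.083) = 1.520 + 0.030 = 1.550 V.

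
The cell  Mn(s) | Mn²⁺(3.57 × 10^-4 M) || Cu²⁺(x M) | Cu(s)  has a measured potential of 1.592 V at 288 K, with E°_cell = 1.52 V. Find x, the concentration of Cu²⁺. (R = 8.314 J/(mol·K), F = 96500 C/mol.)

From the Nernst equation, ln Q = nF(E° − E)/RT = 2×96500×(1.52 − 1.592)/(8.314×288) = -5.803, so Q = 0.00302.
With Q = [Mn²⁺]/[Cu²⁺] and the known concentrations, [Cu²⁺] in the denominator gives [Cu²⁺] = 0.12 M.

0.12 M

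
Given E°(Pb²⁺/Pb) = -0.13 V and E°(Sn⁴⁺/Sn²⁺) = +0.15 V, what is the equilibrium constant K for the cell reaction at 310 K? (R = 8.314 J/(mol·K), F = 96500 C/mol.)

1.3 × 10^9

E°_cell = +0.15 − (-0.13) = 0.28 V, with n = 2 electrons transferred.
At equilibrium E = 0, so the Nernst equation gives ln K = nFE°/RT = (2)(96500)(0.28)/((8.314)(310)) = 20.97.
K = e^20.97 = 1.3 × 10^9.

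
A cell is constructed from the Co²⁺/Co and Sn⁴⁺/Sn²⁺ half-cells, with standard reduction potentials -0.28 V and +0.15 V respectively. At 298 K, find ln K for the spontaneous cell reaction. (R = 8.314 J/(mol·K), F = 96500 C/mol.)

E°_cell = +0.15 − (-0.28) = 0.43 V, with n = 2 electrons transferred.
At equilibrium E = 0, so the Nernst equation gives ln K = nFE°/RT = (2)(96500)(0.43)/((8.314)(298)) = 33.50.

ln K = 33.5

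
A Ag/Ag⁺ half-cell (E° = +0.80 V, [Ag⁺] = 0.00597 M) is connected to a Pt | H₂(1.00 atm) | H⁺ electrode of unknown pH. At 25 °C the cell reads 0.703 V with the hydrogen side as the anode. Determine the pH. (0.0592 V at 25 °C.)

pH = 0.59

E°_cell = 0.80 V and n = 2.
log Q = n(E° − E)/0.0592 = 2×(0.80 − 0.703)/0.0592 = 3.277.
With Q = [H⁺]^2 / ([Ag⁺]^2·P(H₂)), solving for [H⁺] gives log[H⁺] = -0.586, so pH = 0.59.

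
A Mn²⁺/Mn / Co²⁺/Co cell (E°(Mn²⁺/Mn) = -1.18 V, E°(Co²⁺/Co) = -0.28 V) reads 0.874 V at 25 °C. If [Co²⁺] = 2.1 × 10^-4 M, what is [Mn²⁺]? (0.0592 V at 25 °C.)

From the Nernst equation, log Q = n(E° − E)/0.0592 = 2(0.90 − 0.874)/0.0592 = 0.878, so Q = 7.56.
With Q = [Mn²⁺]/[Co²⁺] and the known concentrations, [Mn²⁺] in the numerator gives [Mn²⁺] = 0.0016 M.

0.0016 M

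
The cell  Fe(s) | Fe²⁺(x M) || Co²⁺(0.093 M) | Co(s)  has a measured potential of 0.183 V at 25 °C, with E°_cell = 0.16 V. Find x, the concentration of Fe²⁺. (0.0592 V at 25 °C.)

0.016 M

From the Nernst equation, log Q = n(E° − E)/0.0592 = 2(0.16 − 0.183)/0.0592 = -0.777, so Q = 0.167.
With Q = [Fe²⁺]/[Co²⁺] and the known concentrations, [Fe²⁺] in the numerator gives [Fe²⁺] = 0.016 M.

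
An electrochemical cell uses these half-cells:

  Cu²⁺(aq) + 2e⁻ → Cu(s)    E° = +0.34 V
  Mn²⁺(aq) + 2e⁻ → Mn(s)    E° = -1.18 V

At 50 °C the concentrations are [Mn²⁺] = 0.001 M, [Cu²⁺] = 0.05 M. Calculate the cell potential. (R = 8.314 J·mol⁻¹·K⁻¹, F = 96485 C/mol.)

The Cu²⁺/Cu couple has the higher reduction potential and acts as the cathode, so E°_cell = +0.34 − (-1.18) = 1.52 V.
Balancing electrons gives n = 2; the reaction quotient is Q = [Mn²⁺]/[Cu²⁺] = 0.0200.
E = E° − (RT/nF) ln Q = 1.52 − (8.314×323)/(2×96485) × (-3.912) = 1.520 + 0.054 = 1.574 V.

1.57 V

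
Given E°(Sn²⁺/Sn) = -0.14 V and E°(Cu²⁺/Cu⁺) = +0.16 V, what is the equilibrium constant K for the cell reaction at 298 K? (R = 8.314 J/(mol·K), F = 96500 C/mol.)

1.4 × 10^10

E°_cell = +0.16 − (-0.14) = 0.30 V, with n = 2 electrons transferred.
At equilibrium E = 0, so the Nernst equation gives ln K = nFE°/RT = (2)(96500)(0.30)/((8.314)(298)) = 23.37.
K = e^23.37 = 1.4 × 10^10.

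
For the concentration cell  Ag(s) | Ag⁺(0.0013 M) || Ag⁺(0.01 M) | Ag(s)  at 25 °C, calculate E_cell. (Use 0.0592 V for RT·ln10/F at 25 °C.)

0.052 V

Both half-cells are Ag⁺/Ag, so E°_cell = 0. The concentrated side is the cathode; the cell reaction moves Ag⁺ from high to low concentration with n = 1.
Q = [Ag⁺]_dilute/[Ag⁺]_conc = 0.0013/0.01 = 0.130.
E = 0 − (0.0592/1) log Q = −(0.0592/1)(-0.886) = 0.0525 V.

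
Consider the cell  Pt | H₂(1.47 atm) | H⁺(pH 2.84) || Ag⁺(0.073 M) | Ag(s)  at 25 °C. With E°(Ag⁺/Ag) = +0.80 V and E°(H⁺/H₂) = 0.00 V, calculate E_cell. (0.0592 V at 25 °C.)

The Ag⁺/Ag couple is the cathode, so E°_cell = 0.80 V; n = 2.
[H⁺] = 10^(−2.84) = 0.0014 M, and Q = [H⁺]^2 / ([Ag⁺]^2·P(H₂)) = 2.67 × 10^-4.
E = E° − (0.0592/2) log Q = 0.80 − (0.0592/2)(-3.574) = 0.906 V.

0.91 V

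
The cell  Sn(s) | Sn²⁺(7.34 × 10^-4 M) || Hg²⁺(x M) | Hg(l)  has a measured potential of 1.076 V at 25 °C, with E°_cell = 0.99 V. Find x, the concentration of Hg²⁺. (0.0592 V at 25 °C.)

0.59 M

From the Nernst equation, log Q = n(E° − E)/0.0592 = 2(0.99 − 1.076)/0.0592 = -2.905, so Q = 0.00124.
With Q = [Sn²⁺]/[Hg²⁺] and the known concentrations, [Hg²⁺] in the denominator gives [Hg²⁺] = 0.59 M.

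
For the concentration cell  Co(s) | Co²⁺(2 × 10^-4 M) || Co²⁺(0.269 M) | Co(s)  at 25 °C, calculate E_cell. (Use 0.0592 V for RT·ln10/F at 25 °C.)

Both half-cells are Co²⁺/Co, so E°_cell = 0. The concentrated side is the cathode; the cell reaction moves Co²⁺ from high to low concentration with n = 2.
Q = [Co²⁺]_dilute/[Co²⁺]_conc = 2 × 10^-4/0.269 = 7.43 × 10^-4.
E = 0 − (0.0592/2) log Q = −(0.0592/2)(-3.129) = 0.0926 V.

0.093 V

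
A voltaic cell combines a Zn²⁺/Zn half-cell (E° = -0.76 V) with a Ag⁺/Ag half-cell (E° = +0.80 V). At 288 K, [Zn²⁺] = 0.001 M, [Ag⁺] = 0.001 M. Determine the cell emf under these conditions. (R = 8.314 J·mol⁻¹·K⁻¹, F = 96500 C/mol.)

The Ag⁺/Ag couple has the higher reduction potential and acts as the cathode, so E°_cell = +0.80 − (-0.76) = 1.56 V.
Balancing electrons gives n = 2; the reaction quotient is Q = [Zn²⁺]/[Ag⁺]^2 = 1000.
E = E° − (RT/nF) ln Q = 1.56 − (8.314×288)/(2×96500) × (6.908) = 1.560 − 0.086 = 1.474 V.

1.47 V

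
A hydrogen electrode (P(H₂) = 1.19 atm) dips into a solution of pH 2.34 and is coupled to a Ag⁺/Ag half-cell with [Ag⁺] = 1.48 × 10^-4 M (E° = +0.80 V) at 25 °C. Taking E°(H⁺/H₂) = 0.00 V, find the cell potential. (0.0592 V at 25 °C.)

0.71 V

The Ag⁺/Ag couple is the cathode, so E°_cell = 0.80 V; n = 2.
[H⁺] = 10^(−2.34) = 0.0046 M, and Q = [H⁺]^2 / ([Ag⁺]^2·P(H₂)) = 802.
E = E° − (0.0592/2) log Q = 0.80 − (0.0592/2)(2.904) = 0.714 V.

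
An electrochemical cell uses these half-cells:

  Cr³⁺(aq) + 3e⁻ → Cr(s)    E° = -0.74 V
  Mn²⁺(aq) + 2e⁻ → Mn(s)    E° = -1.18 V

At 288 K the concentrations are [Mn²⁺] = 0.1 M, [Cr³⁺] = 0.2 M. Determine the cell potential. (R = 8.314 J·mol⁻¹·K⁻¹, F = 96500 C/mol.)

The Cr³⁺/Cr couple has the higher reduction potential and acts as the cathode, so E°_cell = -0.74 − (-1.18) = 0.44 V.
Balancing electrons gives n = 6; the reaction quotient is Q = [Mn²⁺]^3/[Cr³⁺]^2 = 0.0250.
E = E° − (RT/nF) ln Q = 0.44 − (8.314×288)/(6×96500) × (-3.689) = 0.440 + 0.015 = 0.455 V.

0.455 V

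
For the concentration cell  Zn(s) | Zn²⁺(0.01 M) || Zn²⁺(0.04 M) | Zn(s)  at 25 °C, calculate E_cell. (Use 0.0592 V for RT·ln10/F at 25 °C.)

Both half-cells are Zn²⁺/Zn, so E°_cell = 0. The concentrated side is the cathode; the cell reaction moves Zn²⁺ from high to low concentration with n = 2.
Q = [Zn²⁺]_dilute/[Zn²⁺]_conc = 0.01/0.04 = 0.250.
E = 0 − (0.0592/2) log Q = −(0.0592/2)(-0.602) = 0.0178 V.

0.018 V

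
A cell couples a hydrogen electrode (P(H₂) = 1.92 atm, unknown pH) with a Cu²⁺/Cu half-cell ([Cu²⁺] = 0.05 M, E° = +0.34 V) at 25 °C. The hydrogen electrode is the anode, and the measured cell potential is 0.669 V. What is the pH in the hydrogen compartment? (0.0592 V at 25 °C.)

pH = 6.07

E°_cell = 0.34 V and n = 2.
log Q = n(E° − E)/0.0592 = 2×(0.34 − 0.669)/0.0592 = -11.115.
With Q = [H⁺]^2 / ([Cu²⁺]·P(H₂)), solving for [H⁺] gives log[H⁺] = -6.066, so pH = 6.07.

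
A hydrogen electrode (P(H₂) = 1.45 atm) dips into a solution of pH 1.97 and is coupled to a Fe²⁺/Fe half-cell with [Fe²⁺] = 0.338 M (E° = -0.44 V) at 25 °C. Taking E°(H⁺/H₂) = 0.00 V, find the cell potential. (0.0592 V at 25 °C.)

0.33 V

The hydrogen couple is the cathode, so E°_cell = 0.44 V; n = 2.
[H⁺] = 10^(−1.97) = 0.011 M, and Q = [Fe²⁺]·P(H₂) / [H⁺]^2 = 4270.
E = E° − (0.0592/2) log Q = 0.44 − (0.0592/2)(3.630) = 0.333 V.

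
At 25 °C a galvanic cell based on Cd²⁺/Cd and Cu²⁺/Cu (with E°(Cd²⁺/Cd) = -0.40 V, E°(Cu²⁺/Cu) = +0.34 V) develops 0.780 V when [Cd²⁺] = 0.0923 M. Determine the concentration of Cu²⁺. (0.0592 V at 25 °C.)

From the Nernst equation, log Q = n(E° − E)/0.0592 = 2(0.74 − 0.780)/0.0592 = -1.351, so Q = 0.0445.
With Q = [Cd²⁺]/[Cu²⁺] and the known concentrations, [Cu²⁺] in the denominator gives [Cu²⁺] = 2.1 M.

2.1 M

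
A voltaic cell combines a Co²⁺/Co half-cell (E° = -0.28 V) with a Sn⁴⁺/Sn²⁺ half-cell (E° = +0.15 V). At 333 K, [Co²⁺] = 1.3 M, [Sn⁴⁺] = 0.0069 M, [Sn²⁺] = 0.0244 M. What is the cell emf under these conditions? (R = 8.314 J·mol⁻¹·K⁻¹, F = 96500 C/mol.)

The Sn⁴⁺/Sn²⁺ couple has the higher reduction potential and acts as the cathode, so E°_cell = +0.15 − (-0.28) = 0.43 V.
Balancing electrons gives n = 2; the reaction quotient is Q = [Co²⁺]·[Sn²⁺]/[Sn⁴⁺] = 4.60.
E = E° − (RT/nF) ln Q = 0.43 − (8.314×333)/(2×96500) × (1.525) = 0.430 − 0.022 = 0.408 V.

0.408 V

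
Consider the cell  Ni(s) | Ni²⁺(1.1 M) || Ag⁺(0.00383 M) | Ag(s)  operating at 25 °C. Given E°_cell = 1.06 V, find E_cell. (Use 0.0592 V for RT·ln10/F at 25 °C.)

Balancing electrons gives n = 2; the reaction quotient is Q = [Ni²⁺]/[Ag⁺]^2 = 7.5 × 10^4.
At 25 °C, E = E° − (0.0592/n) log Q = 1.06 − (0.0592/2)(4.875) = 1.060 − 0.144 = 0.916 V.

0.916 V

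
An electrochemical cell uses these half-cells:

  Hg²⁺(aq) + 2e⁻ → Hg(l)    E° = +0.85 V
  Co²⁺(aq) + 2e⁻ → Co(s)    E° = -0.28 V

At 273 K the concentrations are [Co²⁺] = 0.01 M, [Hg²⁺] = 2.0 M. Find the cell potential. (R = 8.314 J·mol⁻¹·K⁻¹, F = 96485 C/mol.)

1.19 V

The Hg²⁺/Hg couple has the higher reduction potential and acts as the cathode, so E°_cell = +0.85 − (-0.28) = 1.13 V.
Balancing electrons gives n = 2; the reaction quotient is Q = [Co²⁺]/[Hg²⁺] = 0.00500.
E = E° − (RT/nF) ln Q = 1.13 − (8.314×273)/(2×96485) × (-5.298) = 1.130 + 0.062 = 1.192 V.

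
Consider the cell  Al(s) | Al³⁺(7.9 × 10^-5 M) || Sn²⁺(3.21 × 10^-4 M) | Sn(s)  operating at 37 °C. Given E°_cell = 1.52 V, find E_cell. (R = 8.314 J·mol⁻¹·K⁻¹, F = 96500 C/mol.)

1.50 V

Balancing electrons gives n = 6; the reaction quotient is Q = [Al³⁺]^2/[Sn²⁺]^3 = 189.
E = E° − (RT/nF) ln Q = 1.52 − (8.314×310)/(6×96500) × (5.240) = 1.520 − 0.023 = 1.497 V.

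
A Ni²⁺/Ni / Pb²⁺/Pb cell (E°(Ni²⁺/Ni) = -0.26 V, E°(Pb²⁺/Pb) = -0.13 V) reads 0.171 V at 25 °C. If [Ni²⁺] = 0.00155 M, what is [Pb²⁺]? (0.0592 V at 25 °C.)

0.038 M

From the Nernst equation, log Q = n(E° − E)/0.0592 = 2(0.13 − 0.171)/0.0592 = -1.385, so Q = 0.0412.
With Q = [Ni²⁺]/[Pb²⁺] and the known concentrations, [Pb²⁺] in the denominator gives [Pb²⁺] = 0.038 M.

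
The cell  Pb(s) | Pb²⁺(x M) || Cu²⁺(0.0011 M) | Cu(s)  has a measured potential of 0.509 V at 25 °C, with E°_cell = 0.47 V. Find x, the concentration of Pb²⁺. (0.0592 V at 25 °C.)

From the Nernst equation, log Q = n(E° − E)/0.0592 = 2(0.47 − 0.509)/0.0592 = -1.318, so Q = 0.0481.
With Q = [Pb²⁺]/[Cu²⁺] and the known concentrations, [Pb²⁺] in the numerator gives [Pb²⁺] = 5.3 × 10^-5 M.

5.3 × 10^-5 M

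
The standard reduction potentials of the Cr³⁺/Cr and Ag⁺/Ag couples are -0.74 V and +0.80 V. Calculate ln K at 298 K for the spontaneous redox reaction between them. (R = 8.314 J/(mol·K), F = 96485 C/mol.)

ln K = 179.9

E°_cell = +0.80 − (-0.74) = 1.54 V, with n = 3 electrons transferred.
At equilibrium E = 0, so the Nernst equation gives ln K = nFE°/RT = (3)(96485)(1.54)/((8.314)(298)) = 179.92.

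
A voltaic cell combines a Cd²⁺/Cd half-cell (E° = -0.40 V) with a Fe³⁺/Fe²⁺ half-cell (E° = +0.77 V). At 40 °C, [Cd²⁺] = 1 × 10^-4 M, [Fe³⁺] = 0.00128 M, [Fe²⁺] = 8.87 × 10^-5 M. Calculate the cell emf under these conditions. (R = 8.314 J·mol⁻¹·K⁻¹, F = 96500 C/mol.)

The Fe³⁺/Fe²⁺ couple has the higher reduction potential and acts as the cathode, so E°_cell = +0.77 − (-0.40) = 1.17 V.
Balancing electrons gives n = 2; the reaction quotient is Q = [Cd²⁺]·[Fe²⁺]^2/[Fe³⁺]^2 = 4.8 × 10^-7.
E = E° − (RT/nF) ln Q = 1.17 − (8.314×313)/(2×96500) × (-14.549) = 1.170 + 0.196 = 1.366 V.

1.37 V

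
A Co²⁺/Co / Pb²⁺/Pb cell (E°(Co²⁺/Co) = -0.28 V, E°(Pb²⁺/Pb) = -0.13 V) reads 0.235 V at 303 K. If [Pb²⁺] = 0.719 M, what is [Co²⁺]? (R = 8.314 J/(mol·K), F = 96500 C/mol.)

From the Nernst equation, ln Q = nF(E° − E)/RT = 2×96500×(0.15 − 0.235)/(8.314×303) = -6.512, so Q = 0.00149.
With Q = [Co²⁺]/[Pb²⁺] and the known concentrations, [Co²⁺] in the numerator gives [Co²⁺] = 0.0011 M.

0.0011 M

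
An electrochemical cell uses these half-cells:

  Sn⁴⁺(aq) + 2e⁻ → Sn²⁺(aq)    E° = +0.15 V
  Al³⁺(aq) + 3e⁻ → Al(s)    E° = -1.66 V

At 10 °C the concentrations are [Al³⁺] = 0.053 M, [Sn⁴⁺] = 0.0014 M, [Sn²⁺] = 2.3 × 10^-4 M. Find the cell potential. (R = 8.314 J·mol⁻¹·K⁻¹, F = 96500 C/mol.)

1.86 V

The Sn⁴⁺/Sn²⁺ couple has the higher reduction potential and acts as the cathode, so E°_cell = +0.15 − (-1.66) = 1.81 V.
Balancing electrons gives n = 6; the reaction quotient is Q = [Al³⁺]^2·[Sn²⁺]^3/[Sn⁴⁺]^3 = 1.25 × 10^-5.
E = E° − (RT/nF) ln Q = 1.81 − (8.314×283)/(6×96500) × (-11.293) = 1.810 + 0.046 = 1.856 V.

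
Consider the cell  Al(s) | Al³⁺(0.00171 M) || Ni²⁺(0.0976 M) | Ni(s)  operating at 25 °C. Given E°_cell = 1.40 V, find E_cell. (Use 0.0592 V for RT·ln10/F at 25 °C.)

Balancing electrons gives n = 6; the reaction quotient is Q = [Al³⁺]^2/[Ni²⁺]^3 = 0.00315.
At 25 °C, E = E° − (0.0592/n) log Q = 1.40 − (0.0592/6)(-2.502) = 1.400 + 0.025 = 1.425 V.

1.42 V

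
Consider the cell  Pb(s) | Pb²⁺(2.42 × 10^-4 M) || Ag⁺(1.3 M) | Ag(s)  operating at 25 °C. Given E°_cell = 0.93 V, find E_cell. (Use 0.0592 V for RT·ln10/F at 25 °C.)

1.04 V

Balancing electrons gives n = 2; the reaction quotient is Q = [Pb²⁺]/[Ag⁺]^2 = 1.43 × 10^-4.
At 25 °C, E = E° − (0.0592/n) log Q = 0.93 − (0.0592/2)(-3.844) = 0.930 + 0.114 = 1.044 V.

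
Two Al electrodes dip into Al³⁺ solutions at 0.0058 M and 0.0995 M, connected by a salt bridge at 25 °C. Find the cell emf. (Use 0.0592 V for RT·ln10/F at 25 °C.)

Both half-cells are Al³⁺/Al, so E°_cell = 0. The concentrated side is the cathode; the cell reaction moves Al³⁺ from high to low concentration with n = 3.
Q = [Al³⁺]_dilute/[Al³⁺]_conc = 0.0058/0.0995 = 0.0583.
E = 0 − (0.0592/3) log Q = −(0.0592/3)(-1.234) = 0.0244 V.

0.024 V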